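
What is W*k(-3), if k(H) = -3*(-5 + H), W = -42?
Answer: -1008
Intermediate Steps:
k(H) = 15 - 3*H
W*k(-3) = -42*(15 - 3*(-3)) = -42*(15 + 9) = -42*24 = -1008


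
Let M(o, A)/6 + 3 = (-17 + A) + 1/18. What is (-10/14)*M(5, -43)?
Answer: 5665/21 ≈ 269.76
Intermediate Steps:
M(o, A) = -359/3 + 6*A (M(o, A) = -18 + 6*((-17 + A) + 1/18) = -18 + 6*(-305/18 + A) = -18 + (-305/3 + 6*A) = -359/3 + 6*A)
(-10/14)*M(5, -43) = (-10/14)*(-359/3 + 6*(-43)) = (-10*1/14)*(-359/3 - 258) = -5/7*(-1133/3) = 5665/21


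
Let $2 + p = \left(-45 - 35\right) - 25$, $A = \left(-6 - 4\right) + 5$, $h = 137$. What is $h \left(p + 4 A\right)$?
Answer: $-17399$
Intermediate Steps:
$A = -5$ ($A = -10 + 5 = -5$)
$p = -107$ ($p = -2 - 105 = -107$)
$h \left(p + 4 A\right) = 137 \left(-107 + 4 \left(-5\right)\right) = 137 \left(-107 - 20\right) = 137 \left(-127\right) = -17399$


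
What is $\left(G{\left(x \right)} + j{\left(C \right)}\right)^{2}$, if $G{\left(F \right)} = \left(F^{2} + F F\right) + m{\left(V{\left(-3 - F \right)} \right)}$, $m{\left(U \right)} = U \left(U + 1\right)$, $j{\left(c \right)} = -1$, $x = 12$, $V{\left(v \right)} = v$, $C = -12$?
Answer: $247009$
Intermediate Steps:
$m{\left(U \right)} = U \left(1 + U\right)$
$G{\left(F \right)} = 2 F^{2} + \left(-3 - F\right) \left(-2 - F\right)$ ($G{\left(F \right)} = \left(F^{2} + F F\right) + \left(-3 - F\right) \left(1 - \left(3 + F\right)\right) = \left(F^{2} + F^{2}\right) + \left(-3 - F\right) \left(-2 - F\right) = 2 F^{2} + \left(-3 - F\right) \left(-2 - F\right)$)
$\left(G{\left(x \right)} + j{\left(C \right)}\right)^{2} = \left(\left(6 + 3 \cdot 12^{2} + 5 \cdot 12\right) - 1\right)^{2} = \left(\left(6 + 3 \cdot 144 + 60\right) - 1\right)^{2} = \left(\left(6 + 432 + 60\right) - 1\right)^{2} = \left(498 - 1\right)^{2} = 497^{2} = 247009$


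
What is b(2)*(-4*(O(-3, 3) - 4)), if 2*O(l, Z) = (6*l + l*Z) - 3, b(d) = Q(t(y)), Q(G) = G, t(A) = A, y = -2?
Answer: -152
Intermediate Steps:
b(d) = -2
O(l, Z) = -3/2 + 3*l + Z*l/2 (O(l, Z) = ((6*l + l*Z) - 3)/2 = ((6*l + Z*l) - 3)/2 = (-3 + 6*l + Z*l)/2 = -3/2 + 3*l + Z*l/2)
b(2)*(-4*(O(-3, 3) - 4)) = -(-8)*((-3/2 + 3*(-3) + (½)*3*(-3)) - 4) = -(-8)*((-3/2 - 9 - 9/2) - 4) = -(-8)*(-15 - 4) = -(-8)*(-19) = -2*76 = -152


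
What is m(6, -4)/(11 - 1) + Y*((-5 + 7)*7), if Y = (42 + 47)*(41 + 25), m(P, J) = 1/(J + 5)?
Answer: 822361/10 ≈ 82236.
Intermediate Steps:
m(P, J) = 1/(5 + J)
Y = 5874 (Y = 89*66 = 5874)
m(6, -4)/(11 - 1) + Y*((-5 + 7)*7) = 1/((5 - 4)*(11 - 1)) + 5874*((-5 + 7)*7) = 1/(1*10) + 5874*(2*7) = 1*(1/10) + 5874*14 = 1/10 + 82236 = 822361/10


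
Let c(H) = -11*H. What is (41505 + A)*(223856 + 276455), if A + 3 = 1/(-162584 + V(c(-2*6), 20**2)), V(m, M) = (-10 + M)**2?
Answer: 217688801766737/10484 ≈ 2.0764e+10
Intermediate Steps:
A = -31453/10484 (A = -3 + 1/(-162584 + (-10 + 20**2)**2) = -3 + 1/(-162584 + (-10 + 400)**2) = -3 + 1/(-162584 + 390**2) = -3 + 1/(-162584 + 152100) = -3 + 1/(-10484) = -3 - 1/10484 = -31453/10484 ≈ -3.0001)
(41505 + A)*(223856 + 276455) = (41505 - 31453/10484)*(223856 + 276455) = (435106967/10484)*500311 = 217688801766737/10484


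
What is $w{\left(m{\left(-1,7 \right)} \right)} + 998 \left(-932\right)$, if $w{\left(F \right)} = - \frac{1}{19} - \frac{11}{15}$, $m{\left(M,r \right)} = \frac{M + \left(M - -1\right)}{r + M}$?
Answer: $- \frac{265088984}{285} \approx -9.3014 \cdot 10^{5}$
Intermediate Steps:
$m{\left(M,r \right)} = \frac{1 + 2 M}{M + r}$ ($m{\left(M,r \right)} = \frac{M + \left(M + 1\right)}{M + r} = \frac{M + \left(1 + M\right)}{M + r} = \frac{1 + 2 M}{M + r}$)
$w{\left(F \right)} = - \frac{224}{285}$ ($w{\left(F \right)} = \left(-1\right) \frac{1}{19} - \frac{11}{15} = - \frac{1}{19} - \frac{11}{15} = - \frac{224}{285}$)
$w{\left(m{\left(-1,7 \right)} \right)} + 998 \left(-932\right) = - \frac{224}{285} + 998 \left(-932\right) = - \frac{224}{285} - 930136 = - \frac{265088984}{285}$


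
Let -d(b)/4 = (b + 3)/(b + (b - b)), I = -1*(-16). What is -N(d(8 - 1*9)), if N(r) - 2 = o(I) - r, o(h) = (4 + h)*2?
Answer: -34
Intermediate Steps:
I = 16
o(h) = 8 + 2*h
d(b) = -4*(3 + b)/b (d(b) = -4*(b + 3)/(b + (b - b)) = -4*(3 + b)/(b + 0) = -4*(3 + b)/b)
N(r) = 42 - r (N(r) = 2 + ((8 + 2*16) - r) = 2 + ((8 + 32) - r) = 2 + (40 - r) = 42 - r)
-N(d(8 - 1*9)) = -(42 - (-4 - 12/(8 - 1*9))) = -(42 - (-4 - 12/(8 - 9))) = -(42 - (-4 - 12/(-1))) = -(42 - (-4 - 12*(-1))) = -(42 - (-4 + 12)) = -(42 - 1*8) = -(42 - 8) = -1*34 = -34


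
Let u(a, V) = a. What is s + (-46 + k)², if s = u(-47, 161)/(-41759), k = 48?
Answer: 167083/41759 ≈ 4.0011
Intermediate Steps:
s = 47/41759 (s = -47/(-41759) = -47*(-1/41759) = 47/41759 ≈ 0.0011255)
s + (-46 + k)² = 47/41759 + (-46 + 48)² = 47/41759 + 2² = 47/41759 + 4 = 167083/41759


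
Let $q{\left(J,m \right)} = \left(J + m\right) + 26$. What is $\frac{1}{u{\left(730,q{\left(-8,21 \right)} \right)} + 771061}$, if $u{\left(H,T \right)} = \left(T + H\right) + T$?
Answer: $\frac{1}{771869} \approx 1.2956 \cdot 10^{-6}$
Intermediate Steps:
$q{\left(J,m \right)} = 26 + J + m$
$u{\left(H,T \right)} = H + 2 T$ ($u{\left(H,T \right)} = \left(H + T\right) + T = H + 2 T$)
$\frac{1}{u{\left(730,q{\left(-8,21 \right)} \right)} + 771061} = \frac{1}{\left(730 + 2 \left(26 - 8 + 21\right)\right) + 771061} = \frac{1}{\left(730 + 2 \cdot 39\right) + 771061} = \frac{1}{\left(730 + 78\right) + 771061} = \frac{1}{808 + 771061} = \frac{1}{771869}$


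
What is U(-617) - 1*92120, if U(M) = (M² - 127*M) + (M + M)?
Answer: 365694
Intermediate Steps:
U(M) = M² - 125*M (U(M) = (M² - 127*M) + 2*M = M² - 125*M)
U(-617) - 1*92120 = -617*(-125 - 617) - 1*92120 = -617*(-742) - 92120 = 457814 - 92120 = 365694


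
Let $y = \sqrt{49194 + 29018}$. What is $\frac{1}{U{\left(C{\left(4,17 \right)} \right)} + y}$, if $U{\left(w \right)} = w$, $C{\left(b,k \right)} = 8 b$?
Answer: $- \frac{8}{19297} + \frac{\sqrt{19553}}{38594} \approx 0.0032086$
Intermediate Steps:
$y = 2 \sqrt{19553}$ ($y = \sqrt{78212} = 2 \sqrt{19553} \approx 279.66$)
$\frac{1}{U{\left(C{\left(4,17 \right)} \right)} + y} = \frac{1}{8 \cdot 4 + 2 \sqrt{19553}} = \frac{1}{32 + 2 \sqrt{19553}}$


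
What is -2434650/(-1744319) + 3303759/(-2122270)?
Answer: -595824939621/3701915884130 ≈ -0.16095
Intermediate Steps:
-2434650/(-1744319) + 3303759/(-2122270) = -2434650*(-1/1744319) + 3303759*(-1/2122270) = 2434650/1744319 - 3303759/2122270 = -595824939621/3701915884130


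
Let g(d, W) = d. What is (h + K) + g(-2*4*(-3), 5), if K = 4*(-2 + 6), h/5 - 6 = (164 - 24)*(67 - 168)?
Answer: -70630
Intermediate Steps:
h = -70670 (h = 30 + 5*((164 - 24)*(67 - 168)) = 30 + 5*(140*(-101)) = 30 + 5*(-14140) = 30 - 70700 = -70670)
K = 16 (K = 4*4 = 16)
(h + K) + g(-2*4*(-3), 5) = (-70670 + 16) - 2*4*(-3) = -70654 - 8*(-3) = -70654 + 24 = -70630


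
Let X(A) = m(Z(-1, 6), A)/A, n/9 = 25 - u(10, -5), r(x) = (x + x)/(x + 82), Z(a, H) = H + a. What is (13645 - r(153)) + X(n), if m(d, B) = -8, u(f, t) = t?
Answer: 17313815/1269 ≈ 13644.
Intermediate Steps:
r(x) = 2*x/(82 + x) (r(x) = (2*x)/(82 + x) = 2*x/(82 + x))
n = 270 (n = 9*(25 - 1*(-5)) = 9*(25 + 5) = 9*30 = 270)
X(A) = -8/A
(13645 - r(153)) + X(n) = (13645 - 2*153/(82 + 153)) - 8/270 = (13645 - 2*153/235) - 8*1/270 = (13645 - 2*153/235) - 4/135 = (13645 - 1*306/235) - 4/135 = (13645 - 306/235) - 4/135 = 3206269/235 - 4/135 = 17313815/1269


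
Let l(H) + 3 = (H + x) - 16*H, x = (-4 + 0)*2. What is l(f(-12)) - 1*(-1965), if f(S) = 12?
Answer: 1774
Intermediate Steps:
x = -8 (x = -4*2 = -8)
l(H) = -11 - 15*H (l(H) = -3 + ((H - 8) - 16*H) = -3 + ((-8 + H) - 16*H) = -3 + (-8 - 15*H) = -11 - 15*H)
l(f(-12)) - 1*(-1965) = (-11 - 15*12) - 1*(-1965) = (-11 - 180) + 1965 = -191 + 1965 = 1774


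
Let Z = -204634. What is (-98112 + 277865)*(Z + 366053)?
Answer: 29015549507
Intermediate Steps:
(-98112 + 277865)*(Z + 366053) = (-98112 + 277865)*(-204634 + 366053) = 179753*161419 = 29015549507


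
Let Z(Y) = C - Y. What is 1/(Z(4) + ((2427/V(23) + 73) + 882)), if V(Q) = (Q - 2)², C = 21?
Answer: 147/143693 ≈ 0.0010230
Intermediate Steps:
V(Q) = (-2 + Q)²
Z(Y) = 21 - Y
1/(Z(4) + ((2427/V(23) + 73) + 882)) = 1/((21 - 1*4) + ((2427/((-2 + 23)²) + 73) + 882)) = 1/((21 - 4) + ((2427/(21²) + 73) + 882)) = 1/(17 + ((2427/441 + 73) + 882)) = 1/(17 + ((2427*(1/441) + 73) + 882)) = 1/(17 + ((809/147 + 73) + 882)) = 1/(17 + (11540/147 + 882)) = 1/(17 + 141194/147) = 1/(143693/147) = 147/143693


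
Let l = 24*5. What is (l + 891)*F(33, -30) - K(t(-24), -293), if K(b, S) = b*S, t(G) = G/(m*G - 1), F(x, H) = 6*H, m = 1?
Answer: -4542468/25 ≈ -1.8170e+5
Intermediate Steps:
t(G) = G/(-1 + G) (t(G) = G/(1*G - 1) = G/(G - 1) = G/(-1 + G))
K(b, S) = S*b
l = 120
(l + 891)*F(33, -30) - K(t(-24), -293) = (120 + 891)*(6*(-30)) - (-293)*(-24/(-1 - 24)) = 1011*(-180) - (-293)*(-24/(-25)) = -181980 - (-293)*(-24*(-1/25)) = -181980 - (-293)*24/25 = -181980 - 1*(-7032/25) = -181980 + 7032/25 = -4542468/25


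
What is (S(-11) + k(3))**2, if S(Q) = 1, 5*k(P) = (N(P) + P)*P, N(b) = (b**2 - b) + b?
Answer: 1681/25 ≈ 67.240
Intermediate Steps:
N(b) = b**2
k(P) = P*(P + P**2)/5 (k(P) = ((P**2 + P)*P)/5 = ((P + P**2)*P)/5 = (P*(P + P**2))/5 = P*(P + P**2)/5)
(S(-11) + k(3))**2 = (1 + (1/5)*3**2*(1 + 3))**2 = (1 + (1/5)*9*4)**2 = (1 + 36/5)**2 = (41/5)**2 = 1681/25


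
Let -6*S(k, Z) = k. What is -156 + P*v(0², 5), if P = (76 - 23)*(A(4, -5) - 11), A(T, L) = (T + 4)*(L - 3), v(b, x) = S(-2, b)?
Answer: -1481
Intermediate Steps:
S(k, Z) = -k/6
v(b, x) = ⅓ (v(b, x) = -⅙*(-2) = ⅓)
A(T, L) = (-3 + L)*(4 + T) (A(T, L) = (4 + T)*(-3 + L) = (-3 + L)*(4 + T))
P = -3975 (P = (76 - 23)*((-12 - 3*4 + 4*(-5) - 5*4) - 11) = 53*((-12 - 12 - 20 - 20) - 11) = 53*(-64 - 11) = 53*(-75) = -3975)
-156 + P*v(0², 5) = -156 - 3975*⅓ = -156 - 1325 = -1481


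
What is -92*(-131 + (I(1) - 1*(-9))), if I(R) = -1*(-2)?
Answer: 11040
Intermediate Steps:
I(R) = 2
-92*(-131 + (I(1) - 1*(-9))) = -92*(-131 + (2 - 1*(-9))) = -92*(-131 + (2 + 9)) = -92*(-131 + 11) = -92*(-120) = 11040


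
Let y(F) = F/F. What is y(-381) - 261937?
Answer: -261936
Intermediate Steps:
y(F) = 1
y(-381) - 261937 = 1 - 261937 = -261936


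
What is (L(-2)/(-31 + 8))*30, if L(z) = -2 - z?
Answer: 0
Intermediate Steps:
(L(-2)/(-31 + 8))*30 = ((-2 - 1*(-2))/(-31 + 8))*30 = ((-2 + 2)/(-23))*30 = (0*(-1/23))*30 = 0*30 = 0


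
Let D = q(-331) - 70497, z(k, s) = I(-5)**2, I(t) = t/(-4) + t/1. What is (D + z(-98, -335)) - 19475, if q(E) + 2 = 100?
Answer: -1437759/16 ≈ -89860.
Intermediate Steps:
I(t) = 3*t/4 (I(t) = t*(-1/4) + t*1 = -t/4 + t = 3*t/4)
z(k, s) = 225/16 (z(k, s) = ((3/4)*(-5))**2 = (-15/4)**2 = 225/16)
q(E) = 98 (q(E) = -2 + 100 = 98)
D = -70399 (D = 98 - 70497 = -70399)
(D + z(-98, -335)) - 19475 = (-70399 + 225/16) - 19475 = -1126159/16 - 19475 = -1437759/16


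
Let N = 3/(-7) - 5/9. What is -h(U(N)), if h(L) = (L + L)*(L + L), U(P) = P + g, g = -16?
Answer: -4579600/3969 ≈ -1153.8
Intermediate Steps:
N = -62/63 (N = 3*(-⅐) - 5*⅑ = -3/7 - 5/9 = -62/63 ≈ -0.98413)
U(P) = -16 + P (U(P) = P - 16 = -16 + P)
h(L) = 4*L² (h(L) = (2*L)*(2*L) = 4*L²)
-h(U(N)) = -4*(-16 - 62/63)² = -4*(-1070/63)² = -4*1144900/3969 = -1*4579600/3969 = -4579600/3969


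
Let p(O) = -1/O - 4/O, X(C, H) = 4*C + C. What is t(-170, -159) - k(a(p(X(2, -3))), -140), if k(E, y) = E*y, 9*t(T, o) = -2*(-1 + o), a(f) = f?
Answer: -310/9 ≈ -34.444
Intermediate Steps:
X(C, H) = 5*C
p(O) = -5/O
t(T, o) = 2/9 - 2*o/9 (t(T, o) = (-2*(-1 + o))/9 = (2 - 2*o)/9 = 2/9 - 2*o/9)
t(-170, -159) - k(a(p(X(2, -3))), -140) = (2/9 - 2/9*(-159)) - (-5/(5*2))*(-140) = (2/9 + 106/3) - (-5/10)*(-140) = 320/9 - (-5*⅒)*(-140) = 320/9 - (-1)*(-140)/2 = 320/9 - 1*70 = 320/9 - 70 = -310/9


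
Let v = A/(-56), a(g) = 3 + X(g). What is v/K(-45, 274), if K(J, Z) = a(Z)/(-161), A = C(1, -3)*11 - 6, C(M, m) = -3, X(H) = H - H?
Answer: -299/8 ≈ -37.375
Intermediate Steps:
X(H) = 0
a(g) = 3 (a(g) = 3 + 0 = 3)
A = -39 (A = -3*11 - 6 = -33 - 6 = -39)
K(J, Z) = -3/161 (K(J, Z) = 3/(-161) = 3*(-1/161) = -3/161)
v = 39/56 (v = -39/(-56) = -1/56*(-39) = 39/56 ≈ 0.69643)
v/K(-45, 274) = 39/(56*(-3/161)) = (39/56)*(-161/3) = -299/8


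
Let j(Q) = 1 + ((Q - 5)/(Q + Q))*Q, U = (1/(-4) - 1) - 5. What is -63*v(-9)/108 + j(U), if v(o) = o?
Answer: 5/8 ≈ 0.62500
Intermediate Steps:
U = -25/4 (U = (-¼ - 1) - 5 = -5/4 - 5 = -25/4 ≈ -6.2500)
j(Q) = -3/2 + Q/2 (j(Q) = 1 + ((-5 + Q)/((2*Q)))*Q = 1 + ((-5 + Q)*(1/(2*Q)))*Q = 1 + ((-5 + Q)/(2*Q))*Q = 1 + (-5/2 + Q/2) = -3/2 + Q/2)
-63*v(-9)/108 + j(U) = -(-567)/108 + (-3/2 + (½)*(-25/4)) = -(-567)/108 + (-3/2 - 25/8) = -63*(-1/12) - 37/8 = 21/4 - 37/8 = 5/8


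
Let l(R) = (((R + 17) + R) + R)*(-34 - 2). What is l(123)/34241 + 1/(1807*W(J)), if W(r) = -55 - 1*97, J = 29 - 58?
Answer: -3816765185/9404770024 ≈ -0.40583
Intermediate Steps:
J = -29
W(r) = -152 (W(r) = -55 - 97 = -152)
l(R) = -612 - 108*R (l(R) = (((17 + R) + R) + R)*(-36) = ((17 + 2*R) + R)*(-36) = (17 + 3*R)*(-36) = -612 - 108*R)
l(123)/34241 + 1/(1807*W(J)) = (-612 - 108*123)/34241 + 1/(1807*(-152)) = (-612 - 13284)*(1/34241) + (1/1807)*(-1/152) = -13896*1/34241 - 1/274664 = -13896/34241 - 1/274664 = -3816765185/9404770024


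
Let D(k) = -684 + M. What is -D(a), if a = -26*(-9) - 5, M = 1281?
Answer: -597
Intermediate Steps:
a = 229 (a = 234 - 5 = 229)
D(k) = 597 (D(k) = -684 + 1281 = 597)
-D(a) = -1*597 = -597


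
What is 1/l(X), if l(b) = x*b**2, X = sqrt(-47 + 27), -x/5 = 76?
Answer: 1/7600 ≈ 0.00013158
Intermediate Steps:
x = -380 (x = -5*76 = -380)
X = 2*I*sqrt(5) (X = sqrt(-20) = 2*I*sqrt(5) ≈ 4.4721*I)
l(b) = -380*b**2
1/l(X) = 1/(-380*(2*I*sqrt(5))**2) = 1/(-380*(-20)) = 1/7600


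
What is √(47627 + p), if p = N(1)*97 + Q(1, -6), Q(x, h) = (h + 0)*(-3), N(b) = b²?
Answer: √47742 ≈ 218.50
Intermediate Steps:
Q(x, h) = -3*h (Q(x, h) = h*(-3) = -3*h)
p = 115 (p = 1²*97 - 3*(-6) = 1*97 + 18 = 97 + 18 = 115)
√(47627 + p) = √(47627 + 115) = √47742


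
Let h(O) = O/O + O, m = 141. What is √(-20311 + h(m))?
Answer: 9*I*√249 ≈ 142.02*I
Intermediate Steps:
h(O) = 1 + O
√(-20311 + h(m)) = √(-20311 + (1 + 141)) = √(-20311 + 142) = √(-20169) = 9*I*√249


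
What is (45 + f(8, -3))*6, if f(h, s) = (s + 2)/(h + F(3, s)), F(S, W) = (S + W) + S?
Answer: 2964/11 ≈ 269.45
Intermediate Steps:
F(S, W) = W + 2*S
f(h, s) = (2 + s)/(6 + h + s) (f(h, s) = (s + 2)/(h + (s + 2*3)) = (2 + s)/(h + (s + 6)) = (2 + s)/(h + (6 + s)) = (2 + s)/(6 + h + s))
(45 + f(8, -3))*6 = (45 + (2 - 3)/(6 + 8 - 3))*6 = (45 - 1/11)*6 = (494/11)*6 = 2964/11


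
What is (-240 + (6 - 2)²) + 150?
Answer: -74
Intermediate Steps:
(-240 + (6 - 2)²) + 150 = (-240 + 4²) + 150 = (-240 + 16) + 150 = -224 + 150 = -74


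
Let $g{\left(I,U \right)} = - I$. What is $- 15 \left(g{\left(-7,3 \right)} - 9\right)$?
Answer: $30$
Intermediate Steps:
$- 15 \left(g{\left(-7,3 \right)} - 9\right) = - 15 \left(\left(-1\right) \left(-7\right) - 9\right) = - 15 \left(7 - 9\right) = \left(-15\right) \left(-2\right) = 30$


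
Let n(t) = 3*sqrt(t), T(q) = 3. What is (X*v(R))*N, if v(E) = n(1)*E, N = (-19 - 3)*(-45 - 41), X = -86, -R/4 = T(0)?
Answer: 5857632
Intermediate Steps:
R = -12 (R = -4*3 = -12)
N = 1892 (N = -22*(-86) = 1892)
v(E) = 3*E (v(E) = (3*sqrt(1))*E = (3*1)*E = 3*E)
(X*v(R))*N = -258*(-12)*1892 = -86*(-36)*1892 = 3096*1892 = 5857632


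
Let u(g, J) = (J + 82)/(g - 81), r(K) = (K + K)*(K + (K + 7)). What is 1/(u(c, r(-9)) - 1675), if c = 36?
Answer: -9/15131 ≈ -0.00059480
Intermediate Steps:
r(K) = 2*K*(7 + 2*K) (r(K) = (2*K)*(K + (7 + K)) = (2*K)*(7 + 2*K) = 2*K*(7 + 2*K))
u(g, J) = (82 + J)/(-81 + g)
1/(u(c, r(-9)) - 1675) = 1/((82 + 2*(-9)*(7 + 2*(-9)))/(-81 + 36) - 1675) = 1/((82 + 2*(-9)*(7 - 18))/(-45) - 1675) = 1/(-(82 + 2*(-9)*(-11))/45 - 1675) = 1/(-(82 + 198)/45 - 1675) = 1/(-1/45*280 - 1675) = 1/(-56/9 - 1675) = 1/(-15131/9) = -9/15131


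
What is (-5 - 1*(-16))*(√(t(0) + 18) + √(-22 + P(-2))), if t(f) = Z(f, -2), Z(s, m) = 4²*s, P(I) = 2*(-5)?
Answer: √2*(33 + 44*I) ≈ 46.669 + 62.225*I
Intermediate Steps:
P(I) = -10
Z(s, m) = 16*s
t(f) = 16*f
(-5 - 1*(-16))*(√(t(0) + 18) + √(-22 + P(-2))) = (-5 - 1*(-16))*(√(16*0 + 18) + √(-22 - 10)) = (-5 + 16)*(√(0 + 18) + √(-32)) = 11*(√18 + 4*I*√2) = 11*(3*√2 + 4*I*√2) = 33*√2 + 44*I*√2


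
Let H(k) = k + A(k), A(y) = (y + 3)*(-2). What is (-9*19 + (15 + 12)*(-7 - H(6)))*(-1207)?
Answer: 43452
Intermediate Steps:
A(y) = -6 - 2*y (A(y) = (3 + y)*(-2) = -6 - 2*y)
H(k) = -6 - k (H(k) = k + (-6 - 2*k) = -6 - k)
(-9*19 + (15 + 12)*(-7 - H(6)))*(-1207) = (-9*19 + (15 + 12)*(-7 - (-6 - 1*6)))*(-1207) = (-171 + 27*(-7 - (-6 - 6)))*(-1207) = (-171 + 27*(-7 - 1*(-12)))*(-1207) = (-171 + 27*(-7 + 12))*(-1207) = (-171 + 27*5)*(-1207) = (-171 + 135)*(-1207) = -36*(-1207) = 43452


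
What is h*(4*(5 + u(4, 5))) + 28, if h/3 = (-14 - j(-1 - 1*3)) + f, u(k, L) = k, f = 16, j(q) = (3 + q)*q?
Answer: -188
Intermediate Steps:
j(q) = q*(3 + q)
h = -6 (h = 3*((-14 - (-1 - 1*3)*(3 + (-1 - 1*3))) + 16) = 3*((-14 - (-1 - 3)*(3 + (-1 - 3))) + 16) = 3*((-14 - (-4)*(3 - 4)) + 16) = 3*((-14 - (-4)*(-1)) + 16) = 3*((-14 - 1*4) + 16) = 3*((-14 - 4) + 16) = 3*(-18 + 16) = 3*(-2) = -6)
h*(4*(5 + u(4, 5))) + 28 = -24*(5 + 4) + 28 = -24*9 + 28 = -6*36 + 28 = -216 + 28 = -188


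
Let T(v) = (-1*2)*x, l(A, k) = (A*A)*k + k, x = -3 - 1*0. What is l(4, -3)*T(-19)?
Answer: -306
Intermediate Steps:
x = -3 (x = -3 + 0 = -3)
l(A, k) = k + k*A² (l(A, k) = A²*k + k = k*A² + k = k + k*A²)
T(v) = 6 (T(v) = -1*2*(-3) = -2*(-3) = 6)
l(4, -3)*T(-19) = -3*(1 + 4²)*6 = -3*(1 + 16)*6 = -3*17*6 = -51*6 = -306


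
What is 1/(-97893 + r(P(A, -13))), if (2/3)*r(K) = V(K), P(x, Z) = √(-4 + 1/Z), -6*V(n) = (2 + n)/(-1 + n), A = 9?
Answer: -2650644/259479764183 - 4*I*√689/3373236934379 ≈ -1.0215e-5 - 3.1126e-11*I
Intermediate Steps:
V(n) = -(2 + n)/(6*(-1 + n))
r(K) = (-2 - K)/(4*(-1 + K)) (r(K) = 3*((-2 - K)/(6*(-1 + K)))/2 = (-2 - K)/(4*(-1 + K)))
1/(-97893 + r(P(A, -13))) = 1/(-97893 + (-2 - √(-4 + 1/(-13)))/(4*(-1 + √(-4 + 1/(-13))))) = 1/(-97893 + (-2 - √(-4 - 1/13))/(4*(-1 + √(-4 - 1/13)))) = 1/(-97893 + (-2 - √(-53/13))/(4*(-1 + √(-53/13)))) = 1/(-97893 + (-2 - I*√689/13)/(4*(-1 + I*√689/13)))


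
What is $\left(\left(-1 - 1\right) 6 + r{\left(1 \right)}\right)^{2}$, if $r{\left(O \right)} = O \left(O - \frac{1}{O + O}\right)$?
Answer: $\frac{529}{4} \approx 132.25$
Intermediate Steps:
$r{\left(O \right)} = O \left(O - \frac{1}{2 O}\right)$
$\left(\left(-1 - 1\right) 6 + r{\left(1 \right)}\right)^{2} = \left(\left(-1 - 1\right) 6 - \left(\frac{1}{2} - 1^{2}\right)\right)^{2} = \left(\left(-2\right) 6 + \left(- \frac{1}{2} + 1\right)\right)^{2} = \left(-12 + \frac{1}{2}\right)^{2} = \left(- \frac{23}{2}\right)^{2} = \frac{529}{4}$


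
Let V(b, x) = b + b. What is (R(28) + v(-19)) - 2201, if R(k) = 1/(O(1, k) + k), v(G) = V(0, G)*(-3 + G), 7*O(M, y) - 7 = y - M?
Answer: -506223/230 ≈ -2201.0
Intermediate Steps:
O(M, y) = 1 - M/7 + y/7 (O(M, y) = 1 + (y - M)/7 = 1 + (-M/7 + y/7) = 1 - M/7 + y/7)
V(b, x) = 2*b
v(G) = 0 (v(G) = (2*0)*(-3 + G) = 0*(-3 + G) = 0)
R(k) = 1/(6/7 + 8*k/7) (R(k) = 1/((1 - 1/7*1 + k/7) + k) = 1/((1 - 1/7 + k/7) + k) = 1/((6/7 + k/7) + k) = 1/(6/7 + 8*k/7))
(R(28) + v(-19)) - 2201 = (7/(2*(3 + 4*28)) + 0) - 2201 = (7/(2*(3 + 112)) + 0) - 2201 = ((7/2)/115 + 0) - 2201 = ((7/2)*(1/115) + 0) - 2201 = (7/230 + 0) - 2201 = 7/230 - 2201 = -506223/230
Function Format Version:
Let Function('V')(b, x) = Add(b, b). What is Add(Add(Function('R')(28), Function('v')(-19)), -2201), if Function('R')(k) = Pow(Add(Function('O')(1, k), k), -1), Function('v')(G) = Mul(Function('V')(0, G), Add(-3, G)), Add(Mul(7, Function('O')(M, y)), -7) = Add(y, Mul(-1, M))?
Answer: Rational(-506223, 230) ≈ -2201.0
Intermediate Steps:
Function('O')(M, y) = Add(1, Mul(Rational(-1, 7), M), Mul(Rational(1, 7), y)) (Function('O')(M, y) = Add(1, Mul(Rational(1, 7), Add(y, Mul(-1, M)))) = Add(1, Add(Mul(Rational(-1, 7), M), Mul(Rational(1, 7), y))) = Add(1, Mul(Rational(-1, 7), M), Mul(Rational(1, 7), y)))
Function('V')(b, x) = Mul(2, b)
Function('v')(G) = 0 (Function('v')(G) = Mul(Mul(2, 0), Add(-3, G)) = Mul(0, Add(-3, G)) = 0)
Function('R')(k) = Pow(Add(Rational(6, 7), Mul(Rational(8, 7), k)), -1) (Function('R')(k) = Pow(Add(Add(1, Mul(Rational(-1, 7), 1), Mul(Rational(1, 7), k)), k), -1) = Pow(Add(Add(1, Rational(-1, 7), Mul(Rational(1, 7), k)), k), -1) = Pow(Add(Add(Rational(6, 7), Mul(Rational(1, 7), k)), k), -1) = Pow(Add(Rational(6, 7), Mul(Rational(8, 7), k)), -1))
Add(Add(Function('R')(28), Function('v')(-19)), -2201) = Add(Add(Mul(Rational(7, 2), Pow(Add(3, Mul(4, 28)), -1)), 0), -2201) = Add(Add(Mul(Rational(7, 2), Pow(Add(3, 112), -1)), 0), -2201) = Add(Add(Mul(Rational(7, 2), Pow(115, -1)), 0), -2201) = Add(Add(Mul(Rational(7, 2), Rational(1, 115)), 0), -2201) = Add(Add(Rational(7, 230), 0), -2201) = Add(Rational(7, 230), -2201) = Rational(-506223, 230)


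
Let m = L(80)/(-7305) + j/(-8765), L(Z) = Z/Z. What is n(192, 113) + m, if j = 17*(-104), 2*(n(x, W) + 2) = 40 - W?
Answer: -196174723/5122266 ≈ -38.298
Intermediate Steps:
n(x, W) = 18 - W/2 (n(x, W) = -2 + (40 - W)/2 = -2 + (20 - W/2) = 18 - W/2)
j = -1768
L(Z) = 1
m = 516259/2561133 (m = 1/(-7305) - 1768/(-8765) = 1*(-1/7305) - 1768*(-1/8765) = -1/7305 + 1768/8765 = 516259/2561133 ≈ 0.20157)
n(192, 113) + m = (18 - ½*113) + 516259/2561133 = (18 - 113/2) + 516259/2561133 = -77/2 + 516259/2561133 = -196174723/5122266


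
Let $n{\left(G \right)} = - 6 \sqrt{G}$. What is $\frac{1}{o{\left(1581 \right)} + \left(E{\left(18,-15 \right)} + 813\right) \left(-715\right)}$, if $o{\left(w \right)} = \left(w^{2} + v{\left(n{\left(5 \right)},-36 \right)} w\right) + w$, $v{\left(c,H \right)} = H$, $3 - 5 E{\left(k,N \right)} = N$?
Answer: $\frac{1}{1860357} \approx 5.3753 \cdot 10^{-7}$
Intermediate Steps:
$E{\left(k,N \right)} = \frac{3}{5} - \frac{N}{5}$
$o{\left(w \right)} = w^{2} - 35 w$ ($o{\left(w \right)} = \left(w^{2} - 36 w\right) + w = w^{2} - 35 w$)
$\frac{1}{o{\left(1581 \right)} + \left(E{\left(18,-15 \right)} + 813\right) \left(-715\right)} = \frac{1}{1581 \left(-35 + 1581\right) + \left(\left(\frac{3}{5} - -3\right) + 813\right) \left(-715\right)} = \frac{1}{1581 \cdot 1546 + \left(\left(\frac{3}{5} + 3\right) + 813\right) \left(-715\right)} = \frac{1}{2444226 + \left(\frac{18}{5} + 813\right) \left(-715\right)} = \frac{1}{2444226 + \frac{4083}{5} \left(-715\right)} = \frac{1}{2444226 - 583869} = \frac{1}{1860357}$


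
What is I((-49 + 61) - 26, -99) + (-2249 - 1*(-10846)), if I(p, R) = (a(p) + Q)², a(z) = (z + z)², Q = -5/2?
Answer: 2477357/4 ≈ 6.1934e+5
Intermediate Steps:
Q = -5/2 (Q = -5*½ = -5/2 ≈ -2.5000)
a(z) = 4*z² (a(z) = (2*z)² = 4*z²)
I(p, R) = (-5/2 + 4*p²)² (I(p, R) = (4*p² - 5/2)² = (-5/2 + 4*p²)²)
I((-49 + 61) - 26, -99) + (-2249 - 1*(-10846)) = (-5 + 8*((-49 + 61) - 26)²)²/4 + (-2249 - 1*(-10846)) = (-5 + 8*(12 - 26)²)²/4 + (-2249 + 10846) = (-5 + 8*(-14)²)²/4 + 8597 = (-5 + 8*196)²/4 + 8597 = (-5 + 1568)²/4 + 8597 = (¼)*1563² + 8597 = (¼)*2442969 + 8597 = 2442969/4 + 8597 = 2477357/4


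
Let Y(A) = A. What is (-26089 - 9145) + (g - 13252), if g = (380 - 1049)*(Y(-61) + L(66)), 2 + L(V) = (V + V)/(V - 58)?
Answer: -34755/2 ≈ -17378.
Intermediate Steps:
L(V) = -2 + 2*V/(-58 + V) (L(V) = -2 + (V + V)/(V - 58) = -2 + (2*V)/(-58 + V) = -2 + 2*V/(-58 + V))
g = 62217/2 (g = (380 - 1049)*(-61 + 116/(-58 + 66)) = -669*(-61 + 116/8) = -669*(-61 + 116*(⅛)) = -669*(-61 + 29/2) = -669*(-93/2) = 62217/2 ≈ 31109.)
(-26089 - 9145) + (g - 13252) = (-26089 - 9145) + (62217/2 - 13252) = -35234 + 35713/2 = -34755/2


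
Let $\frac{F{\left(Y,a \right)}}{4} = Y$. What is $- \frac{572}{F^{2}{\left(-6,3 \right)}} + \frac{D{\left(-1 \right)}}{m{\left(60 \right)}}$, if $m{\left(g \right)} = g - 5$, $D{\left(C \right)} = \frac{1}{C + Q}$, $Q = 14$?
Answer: $- \frac{102101}{102960} \approx -0.99166$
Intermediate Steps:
$F{\left(Y,a \right)} = 4 Y$
$D{\left(C \right)} = \frac{1}{14 + C}$ ($D{\left(C \right)} = \frac{1}{C + 14} = \frac{1}{14 + C}$)
$m{\left(g \right)} = -5 + g$ ($m{\left(g \right)} = g - 5 = -5 + g$)
$- \frac{572}{F^{2}{\left(-6,3 \right)}} + \frac{D{\left(-1 \right)}}{m{\left(60 \right)}} = - \frac{572}{\left(4 \left(-6\right)\right)^{2}} + \frac{1}{\left(14 - 1\right) \left(-5 + 60\right)} = - \frac{572}{\left(-24\right)^{2}} + \frac{1}{13 \cdot 55} = - \frac{572}{576} + \frac{1}{13} \cdot \frac{1}{55} = \left(-572\right) \frac{1}{576} + \frac{1}{715} = - \frac{143}{144} + \frac{1}{715} = - \frac{102101}{102960}$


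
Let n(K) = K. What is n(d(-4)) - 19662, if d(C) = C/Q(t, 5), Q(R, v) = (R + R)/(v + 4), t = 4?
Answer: -39333/2 ≈ -19667.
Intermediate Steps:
Q(R, v) = 2*R/(4 + v) (Q(R, v) = (2*R)/(4 + v) = 2*R/(4 + v))
d(C) = 9*C/8 (d(C) = C/((2*4/(4 + 5))) = C/((2*4/9)) = C/((2*4*(⅑))) = C/(8/9) = C*(9/8) = 9*C/8)
n(d(-4)) - 19662 = (9/8)*(-4) - 19662 = -9/2 - 19662 = -39333/2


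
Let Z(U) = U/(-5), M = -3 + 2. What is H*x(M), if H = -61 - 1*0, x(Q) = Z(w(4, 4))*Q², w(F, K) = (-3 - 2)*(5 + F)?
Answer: -549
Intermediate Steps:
M = -1
w(F, K) = -25 - 5*F (w(F, K) = -5*(5 + F) = -25 - 5*F)
Z(U) = -U/5 (Z(U) = U*(-⅕) = -U/5)
x(Q) = 9*Q² (x(Q) = (-(-25 - 5*4)/5)*Q² = (-(-25 - 20)/5)*Q² = (-⅕*(-45))*Q² = 9*Q²)
H = -61 (H = -61 + 0 = -61)
H*x(M) = -549*(-1)² = -549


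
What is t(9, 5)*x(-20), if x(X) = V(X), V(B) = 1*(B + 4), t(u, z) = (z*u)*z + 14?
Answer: -3824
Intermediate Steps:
t(u, z) = 14 + u*z² (t(u, z) = (u*z)*z + 14 = u*z² + 14 = 14 + u*z²)
V(B) = 4 + B (V(B) = 1*(4 + B) = 4 + B)
x(X) = 4 + X
t(9, 5)*x(-20) = (14 + 9*5²)*(4 - 20) = (14 + 9*25)*(-16) = (14 + 225)*(-16) = 239*(-16) = -3824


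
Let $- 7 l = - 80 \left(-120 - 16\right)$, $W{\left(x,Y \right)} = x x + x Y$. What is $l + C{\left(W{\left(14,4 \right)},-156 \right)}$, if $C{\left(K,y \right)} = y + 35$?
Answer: $- \frac{11727}{7} \approx -1675.3$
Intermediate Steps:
$W{\left(x,Y \right)} = x^{2} + Y x$
$l = - \frac{10880}{7}$ ($l = - \frac{\left(-80\right) \left(-120 - 16\right)}{7} = - \frac{\left(-80\right) \left(-136\right)}{7} = \left(- \frac{1}{7}\right) 10880 = - \frac{10880}{7} \approx -1554.3$)
$C{\left(K,y \right)} = 35 + y$
$l + C{\left(W{\left(14,4 \right)},-156 \right)} = - \frac{10880}{7} + \left(35 - 156\right) = - \frac{10880}{7} - 121 = - \frac{11727}{7}$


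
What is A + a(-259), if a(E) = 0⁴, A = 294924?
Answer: 294924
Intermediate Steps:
a(E) = 0
A + a(-259) = 294924 + 0 = 294924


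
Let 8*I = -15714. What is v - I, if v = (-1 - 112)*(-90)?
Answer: 48537/4 ≈ 12134.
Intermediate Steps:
I = -7857/4 (I = (⅛)*(-15714) = -7857/4 ≈ -1964.3)
v = 10170 (v = -113*(-90) = 10170)
v - I = 10170 - 1*(-7857/4) = 10170 + 7857/4 = 48537/4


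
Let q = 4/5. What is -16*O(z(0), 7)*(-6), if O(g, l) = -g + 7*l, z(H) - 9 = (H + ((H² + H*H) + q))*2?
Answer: 18432/5 ≈ 3686.4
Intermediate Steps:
q = ⅘ (q = 4*(⅕) = ⅘ ≈ 0.80000)
z(H) = 53/5 + 2*H + 4*H² (z(H) = 9 + (H + ((H² + H*H) + ⅘))*2 = 9 + (H + ((H² + H²) + ⅘))*2 = 9 + (H + (2*H² + ⅘))*2 = 9 + (H + (⅘ + 2*H²))*2 = 9 + (⅘ + H + 2*H²)*2 = 9 + (8/5 + 2*H + 4*H²) = 53/5 + 2*H + 4*H²)
-16*O(z(0), 7)*(-6) = -16*(-(53/5 + 2*0 + 4*0²) + 7*7)*(-6) = -16*(-(53/5 + 0 + 4*0) + 49)*(-6) = -16*(-(53/5 + 0 + 0) + 49)*(-6) = -16*(-1*53/5 + 49)*(-6) = -16*(-53/5 + 49)*(-6) = -16*192/5*(-6) = -3072/5*(-6) = 18432/5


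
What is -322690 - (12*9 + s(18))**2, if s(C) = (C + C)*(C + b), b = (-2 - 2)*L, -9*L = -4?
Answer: -801554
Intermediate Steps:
L = 4/9 (L = -1/9*(-4) = 4/9 ≈ 0.44444)
b = -16/9 (b = (-2 - 2)*(4/9) = -4*4/9 = -16/9 ≈ -1.7778)
s(C) = 2*C*(-16/9 + C) (s(C) = (C + C)*(C - 16/9) = (2*C)*(-16/9 + C) = 2*C*(-16/9 + C))
-322690 - (12*9 + s(18))**2 = -322690 - (12*9 + (2/9)*18*(-16 + 9*18))**2 = -322690 - (108 + (2/9)*18*(-16 + 162))**2 = -322690 - (108 + (2/9)*18*146)**2 = -322690 - (108 + 584)**2 = -322690 - 1*692**2 = -322690 - 1*478864 = -322690 - 478864 = -801554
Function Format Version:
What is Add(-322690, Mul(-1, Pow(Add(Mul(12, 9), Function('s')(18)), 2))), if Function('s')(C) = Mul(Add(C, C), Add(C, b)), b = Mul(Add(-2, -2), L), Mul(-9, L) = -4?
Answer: -801554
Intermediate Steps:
L = Rational(4, 9) (L = Mul(Rational(-1, 9), -4) = Rational(4, 9) ≈ 0.44444)
b = Rational(-16, 9) (b = Mul(Add(-2, -2), Rational(4, 9)) = Mul(-4, Rational(4, 9)) = Rational(-16, 9) ≈ -1.7778)
Function('s')(C) = Mul(2, C, Add(Rational(-16, 9), C)) (Function('s')(C) = Mul(Add(C, C), Add(C, Rational(-16, 9))) = Mul(Mul(2, C), Add(Rational(-16, 9), C)) = Mul(2, C, Add(Rational(-16, 9), C)))
Add(-322690, Mul(-1, Pow(Add(Mul(12, 9), Function('s')(18)), 2))) = Add(-322690, Mul(-1, Pow(Add(Mul(12, 9), Mul(Rational(2, 9), 18, Add(-16, Mul(9, 18)))), 2))) = Add(-322690, Mul(-1, Pow(Add(108, Mul(Rational(2, 9), 18, Add(-16, 162))), 2))) = Add(-322690, Mul(-1, Pow(Add(108, Mul(Rational(2, 9), 18, 146)), 2))) = Add(-322690, Mul(-1, Pow(Add(108, 584), 2))) = Add(-322690, Mul(-1, Pow(692, 2))) = Add(-322690, Mul(-1, 478864)) = Add(-322690, -478864) = -801554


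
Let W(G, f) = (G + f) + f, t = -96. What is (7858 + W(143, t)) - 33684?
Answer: -25875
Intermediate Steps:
W(G, f) = G + 2*f
(7858 + W(143, t)) - 33684 = (7858 + (143 + 2*(-96))) - 33684 = (7858 + (143 - 192)) - 33684 = (7858 - 49) - 33684 = 7809 - 33684 = -25875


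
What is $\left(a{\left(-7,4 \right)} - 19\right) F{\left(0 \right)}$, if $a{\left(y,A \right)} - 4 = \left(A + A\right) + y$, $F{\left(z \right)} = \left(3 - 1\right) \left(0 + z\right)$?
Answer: $0$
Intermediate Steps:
$F{\left(z \right)} = 2 z$
$a{\left(y,A \right)} = 4 + y + 2 A$ ($a{\left(y,A \right)} = 4 + \left(\left(A + A\right) + y\right) = 4 + \left(2 A + y\right) = 4 + \left(y + 2 A\right) = 4 + y + 2 A$)
$\left(a{\left(-7,4 \right)} - 19\right) F{\left(0 \right)} = \left(\left(4 - 7 + 2 \cdot 4\right) - 19\right) 2 \cdot 0 = \left(\left(4 - 7 + 8\right) - 19\right) 0 = \left(5 - 19\right) 0 = \left(-14\right) 0 = 0$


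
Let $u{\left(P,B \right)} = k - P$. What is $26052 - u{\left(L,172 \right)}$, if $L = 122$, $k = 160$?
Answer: $26014$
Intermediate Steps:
$u{\left(P,B \right)} = 160 - P$
$26052 - u{\left(L,172 \right)} = 26052 - \left(160 - 122\right) = 26052 - 38 = 26014$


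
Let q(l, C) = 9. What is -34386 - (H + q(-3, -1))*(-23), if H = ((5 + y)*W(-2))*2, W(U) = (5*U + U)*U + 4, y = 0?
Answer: -27739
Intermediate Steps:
W(U) = 4 + 6*U**2 (W(U) = (6*U)*U + 4 = 6*U**2 + 4 = 4 + 6*U**2)
H = 280 (H = ((5 + 0)*(4 + 6*(-2)**2))*2 = (5*(4 + 6*4))*2 = (5*(4 + 24))*2 = (5*28)*2 = 140*2 = 280)
-34386 - (H + q(-3, -1))*(-23) = -34386 - (280 + 9)*(-23) = -34386 - 289*(-23) = -34386 - 1*(-6647) = -34386 + 6647 = -27739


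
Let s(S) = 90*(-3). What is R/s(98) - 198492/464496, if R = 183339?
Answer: -394508449/580620 ≈ -679.46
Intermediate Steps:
s(S) = -270
R/s(98) - 198492/464496 = 183339/(-270) - 198492/464496 = 183339*(-1/270) - 198492*1/464496 = -20371/30 - 16541/38708 = -394508449/580620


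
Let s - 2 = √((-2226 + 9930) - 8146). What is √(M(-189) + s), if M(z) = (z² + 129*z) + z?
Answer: √(11153 + I*√442) ≈ 105.61 + 0.0995*I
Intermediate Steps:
s = 2 + I*√442 (s = 2 + √((-2226 + 9930) - 8146) = 2 + √(7704 - 8146) = 2 + √(-442) = 2 + I*√442 ≈ 2.0 + 21.024*I)
M(z) = z² + 130*z
√(M(-189) + s) = √(-189*(130 - 189) + (2 + I*√442)) = √(-189*(-59) + (2 + I*√442)) = √(11151 + (2 + I*√442)) = √(11153 + I*√442)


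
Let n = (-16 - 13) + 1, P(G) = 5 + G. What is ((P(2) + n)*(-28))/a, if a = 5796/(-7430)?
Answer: -52010/69 ≈ -753.77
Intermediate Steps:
n = -28 (n = -29 + 1 = -28)
a = -2898/3715 (a = 5796*(-1/7430) = -2898/3715 ≈ -0.78008)
((P(2) + n)*(-28))/a = (((5 + 2) - 28)*(-28))/(-2898/3715) = ((7 - 28)*(-28))*(-3715/2898) = -21*(-28)*(-3715/2898) = 588*(-3715/2898) = -52010/69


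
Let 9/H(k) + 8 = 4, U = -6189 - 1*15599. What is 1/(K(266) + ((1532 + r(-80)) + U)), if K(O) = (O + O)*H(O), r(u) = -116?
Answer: -1/21569 ≈ -4.6363e-5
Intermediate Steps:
U = -21788 (U = -6189 - 15599 = -21788)
H(k) = -9/4 (H(k) = 9/(-8 + 4) = 9/(-4) = 9*(-1/4) = -9/4)
K(O) = -9*O/2 (K(O) = (O + O)*(-9/4) = (2*O)*(-9/4) = -9*O/2)
1/(K(266) + ((1532 + r(-80)) + U)) = 1/(-9/2*266 + ((1532 - 116) - 21788)) = 1/(-1197 + (1416 - 21788)) = 1/(-1197 - 20372) = 1/(-21569) = -1/21569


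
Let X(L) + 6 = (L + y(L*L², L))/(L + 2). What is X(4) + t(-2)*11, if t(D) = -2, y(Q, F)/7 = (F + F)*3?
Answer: ⅔ ≈ 0.66667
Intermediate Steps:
y(Q, F) = 42*F (y(Q, F) = 7*((F + F)*3) = 7*((2*F)*3) = 7*(6*F) = 42*F)
X(L) = -6 + 43*L/(2 + L) (X(L) = -6 + (L + 42*L)/(L + 2) = -6 + (43*L)/(2 + L) = -6 + 43*L/(2 + L))
X(4) + t(-2)*11 = (-12 + 37*4)/(2 + 4) - 2*11 = (-12 + 148)/6 - 22 = (⅙)*136 - 22 = 68/3 - 22 = ⅔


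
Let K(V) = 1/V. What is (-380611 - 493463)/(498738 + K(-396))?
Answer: -346133304/197500247 ≈ -1.7526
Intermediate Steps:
(-380611 - 493463)/(498738 + K(-396)) = (-380611 - 493463)/(498738 + 1/(-396)) = -874074/(498738 - 1/396) = -874074/197500247/396 = -874074*396/197500247 = -346133304/197500247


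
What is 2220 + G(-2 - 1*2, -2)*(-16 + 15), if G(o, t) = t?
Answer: 2222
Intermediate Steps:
2220 + G(-2 - 1*2, -2)*(-16 + 15) = 2220 - 2*(-16 + 15) = 2220 - 2*(-1) = 2220 + 2 = 2222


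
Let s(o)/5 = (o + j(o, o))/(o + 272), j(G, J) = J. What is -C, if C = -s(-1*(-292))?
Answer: 730/141 ≈ 5.1773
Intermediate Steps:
s(o) = 10*o/(272 + o) (s(o) = 5*((o + o)/(o + 272)) = 5*((2*o)/(272 + o)) = 5*(2*o/(272 + o)) = 10*o/(272 + o))
C = -730/141 (C = -10*(-1*(-292))/(272 - 1*(-292)) = -10*292/(272 + 292) = -10*292/564 = -1*730/141 = -730/141 ≈ -5.1773)
-C = -1*(-730/141) = 730/141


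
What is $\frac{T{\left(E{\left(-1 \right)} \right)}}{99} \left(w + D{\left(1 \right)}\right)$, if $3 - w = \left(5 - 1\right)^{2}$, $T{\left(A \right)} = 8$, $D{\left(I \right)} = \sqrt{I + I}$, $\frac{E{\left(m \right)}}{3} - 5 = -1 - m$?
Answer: $- \frac{104}{99} + \frac{8 \sqrt{2}}{99} \approx -0.93622$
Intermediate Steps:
$E{\left(m \right)} = 12 - 3 m$ ($E{\left(m \right)} = 15 + 3 \left(-1 - m\right) = 15 - \left(3 + 3 m\right) = 12 - 3 m$)
$D{\left(I \right)} = \sqrt{2} \sqrt{I}$ ($D{\left(I \right)} = \sqrt{2 I} = \sqrt{2} \sqrt{I}$)
$w = -13$ ($w = 3 - \left(5 - 1\right)^{2} = 3 - 4^{2} = 3 - 16 = -13$)
$\frac{T{\left(E{\left(-1 \right)} \right)}}{99} \left(w + D{\left(1 \right)}\right) = \frac{8}{99} \left(-13 + \sqrt{2} \sqrt{1}\right) = 8 \cdot \frac{1}{99} \left(-13 + \sqrt{2} \cdot 1\right) = \frac{8 \left(-13 + \sqrt{2}\right)}{99} = - \frac{104}{99} + \frac{8 \sqrt{2}}{99}$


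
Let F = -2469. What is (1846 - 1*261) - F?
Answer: 4054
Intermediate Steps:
(1846 - 1*261) - F = (1846 - 1*261) - 1*(-2469) = (1846 - 261) + 2469 = 1585 + 2469 = 4054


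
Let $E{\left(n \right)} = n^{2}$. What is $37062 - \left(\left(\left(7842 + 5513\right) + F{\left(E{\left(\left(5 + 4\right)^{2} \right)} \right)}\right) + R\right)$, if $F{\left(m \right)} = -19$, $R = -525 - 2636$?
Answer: $26887$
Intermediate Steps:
$R = -3161$
$37062 - \left(\left(\left(7842 + 5513\right) + F{\left(E{\left(\left(5 + 4\right)^{2} \right)} \right)}\right) + R\right) = 37062 - \left(\left(\left(7842 + 5513\right) - 19\right) - 3161\right) = 37062 - \left(\left(13355 - 19\right) - 3161\right) = 37062 - \left(13336 - 3161\right) = 37062 - 10175 = 26887$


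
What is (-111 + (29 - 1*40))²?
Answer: 14884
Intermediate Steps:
(-111 + (29 - 1*40))² = (-111 + (29 - 40))² = (-111 - 11)² = (-122)² = 14884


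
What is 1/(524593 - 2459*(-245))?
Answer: 1/1127048 ≈ 8.8727e-7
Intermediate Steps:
1/(524593 - 2459*(-245)) = 1/(524593 + 602455) = 1/1127048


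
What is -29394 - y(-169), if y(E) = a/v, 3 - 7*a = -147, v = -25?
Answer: -205752/7 ≈ -29393.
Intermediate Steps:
a = 150/7 (a = 3/7 - ⅐*(-147) = 3/7 + 21 = 150/7 ≈ 21.429)
y(E) = -6/7 (y(E) = (150/7)/(-25) = (150/7)*(-1/25) = -6/7)
-29394 - y(-169) = -29394 - 1*(-6/7) = -29394 + 6/7 = -205752/7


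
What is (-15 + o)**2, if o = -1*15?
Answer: 900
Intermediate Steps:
o = -15
(-15 + o)**2 = (-15 - 15)**2 = (-30)**2 = 900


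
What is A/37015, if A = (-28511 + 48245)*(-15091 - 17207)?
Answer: -57942612/3365 ≈ -17219.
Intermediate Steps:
A = -637368732 (A = 19734*(-32298) = -637368732)
A/37015 = -637368732/37015 = -637368732*1/37015 = -57942612/3365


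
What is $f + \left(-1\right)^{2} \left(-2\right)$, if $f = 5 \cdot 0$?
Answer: $-2$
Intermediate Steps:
$f = 0$
$f + \left(-1\right)^{2} \left(-2\right) = 0 + \left(-1\right)^{2} \left(-2\right) = 0 + 1 \left(-2\right) = 0 - 2 = -2$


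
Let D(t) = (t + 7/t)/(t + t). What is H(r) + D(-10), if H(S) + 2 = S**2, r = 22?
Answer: 96507/200 ≈ 482.54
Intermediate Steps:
D(t) = (t + 7/t)/(2*t) (D(t) = (t + 7/t)/((2*t)) = (t + 7/t)*(1/(2*t)) = (t + 7/t)/(2*t))
H(S) = -2 + S**2
H(r) + D(-10) = (-2 + 22**2) + (1/2)*(7 + (-10)**2)/(-10)**2 = (-2 + 484) + (1/2)*(1/100)*(7 + 100) = 482 + (1/2)*(1/100)*107 = 482 + 107/200 = 96507/200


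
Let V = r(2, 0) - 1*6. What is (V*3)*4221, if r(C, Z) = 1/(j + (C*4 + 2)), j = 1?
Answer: -823095/11 ≈ -74827.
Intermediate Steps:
r(C, Z) = 1/(3 + 4*C) (r(C, Z) = 1/(1 + (C*4 + 2)) = 1/(1 + (4*C + 2)) = 1/(1 + (2 + 4*C)) = 1/(3 + 4*C))
V = -65/11 (V = 1/(3 + 4*2) - 1*6 = 1/(3 + 8) - 6 = 1/11 - 6 = -65/11 ≈ -5.9091)
(V*3)*4221 = -65/11*3*4221 = -195/11*4221 = -823095/11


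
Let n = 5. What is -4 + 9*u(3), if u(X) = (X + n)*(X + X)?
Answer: 428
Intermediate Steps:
u(X) = 2*X*(5 + X) (u(X) = (X + 5)*(X + X) = (5 + X)*(2*X) = 2*X*(5 + X))
-4 + 9*u(3) = -4 + 9*(2*3*(5 + 3)) = -4 + 9*(2*3*8) = -4 + 9*48 = -4 + 432 = 428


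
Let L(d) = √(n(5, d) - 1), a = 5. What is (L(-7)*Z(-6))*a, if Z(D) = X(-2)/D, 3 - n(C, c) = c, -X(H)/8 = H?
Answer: -40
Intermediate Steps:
X(H) = -8*H
n(C, c) = 3 - c
Z(D) = 16/D (Z(D) = (-8*(-2))/D = 16/D)
L(d) = √(2 - d) (L(d) = √((3 - d) - 1) = √(2 - d))
(L(-7)*Z(-6))*a = (√(2 - 1*(-7))*(16/(-6)))*5 = (√(2 + 7)*(16*(-⅙)))*5 = (√9*(-8/3))*5 = (3*(-8/3))*5 = -8*5 = -40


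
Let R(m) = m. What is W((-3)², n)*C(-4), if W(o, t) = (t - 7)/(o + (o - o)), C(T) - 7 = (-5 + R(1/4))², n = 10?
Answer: 473/48 ≈ 9.8542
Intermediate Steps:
C(T) = 473/16 (C(T) = 7 + (-5 + 1/4)² = 7 + (-5 + 1*(¼))² = 7 + (-5 + ¼)² = 7 + (-19/4)² = 7 + 361/16 = 473/16)
W(o, t) = (-7 + t)/o (W(o, t) = (-7 + t)/(o + 0) = (-7 + t)/o)
W((-3)², n)*C(-4) = ((-7 + 10)/((-3)²))*(473/16) = (3/9)*(473/16) = ((⅑)*3)*(473/16) = (⅓)*(473/16) = 473/48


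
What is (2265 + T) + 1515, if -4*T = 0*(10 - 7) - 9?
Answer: 15129/4 ≈ 3782.3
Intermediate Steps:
T = 9/4 (T = -(0*(10 - 7) - 9)/4 = -(0*3 - 9)/4 = -(0 - 9)/4 = -¼*(-9) = 9/4 ≈ 2.2500)
(2265 + T) + 1515 = (2265 + 9/4) + 1515 = 9069/4 + 1515 = 15129/4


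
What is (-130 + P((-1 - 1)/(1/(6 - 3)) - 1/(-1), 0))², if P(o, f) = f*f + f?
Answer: 16900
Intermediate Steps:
P(o, f) = f + f² (P(o, f) = f² + f = f + f²)
(-130 + P((-1 - 1)/(1/(6 - 3)) - 1/(-1), 0))² = (-130 + 0*(1 + 0))² = (-130 + 0*1)² = (-130 + 0)² = (-130)² = 16900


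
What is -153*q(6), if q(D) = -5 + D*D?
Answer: -4743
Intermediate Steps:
q(D) = -5 + D²
-153*q(6) = -153*(-5 + 6²) = -153*(-5 + 36) = -153*31 = -4743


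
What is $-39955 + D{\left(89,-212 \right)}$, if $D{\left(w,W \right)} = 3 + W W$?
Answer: $4992$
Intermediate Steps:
$D{\left(w,W \right)} = 3 + W^{2}$
$-39955 + D{\left(89,-212 \right)} = -39955 + \left(3 + \left(-212\right)^{2}\right) = -39955 + \left(3 + 44944\right) = -39955 + 44947 = 4992$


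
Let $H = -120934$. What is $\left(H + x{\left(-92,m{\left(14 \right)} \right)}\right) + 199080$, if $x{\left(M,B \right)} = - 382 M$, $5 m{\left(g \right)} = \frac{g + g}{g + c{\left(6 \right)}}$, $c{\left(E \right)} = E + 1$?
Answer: $113290$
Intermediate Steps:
$c{\left(E \right)} = 1 + E$
$m{\left(g \right)} = \frac{2 g}{5 \left(7 + g\right)}$ ($m{\left(g \right)} = \frac{\left(g + g\right) \frac{1}{g + \left(1 + 6\right)}}{5} = \frac{2 g \frac{1}{g + 7}}{5} = \frac{2 g \frac{1}{7 + g}}{5} = \frac{2 g}{5 \left(7 + g\right)}$)
$\left(H + x{\left(-92,m{\left(14 \right)} \right)}\right) + 199080 = \left(-120934 - -35144\right) + 199080 = \left(-120934 + 35144\right) + 199080 = -85790 + 199080 = 113290$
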